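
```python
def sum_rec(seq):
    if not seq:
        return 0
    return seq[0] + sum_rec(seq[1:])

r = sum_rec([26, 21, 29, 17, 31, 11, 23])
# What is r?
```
Call trace:
sum_rec(seq=[26, 21, 29, 17, 31, 11, 23])
  sum_rec(seq=[21, 29, 17, 31, 11, 23])
    sum_rec(seq=[29, 17, 31, 11, 23])
      sum_rec(seq=[17, 31, 11, 23])
        sum_rec(seq=[31, 11, 23])
          sum_rec(seq=[11, 23])
            sum_rec(seq=[23])
              sum_rec(seq=[])
              -> return 0
            -> return 23
          -> return 34
        -> return 65
      -> return 82
    -> return 111
  -> return 132
-> return 158

Final answer: 158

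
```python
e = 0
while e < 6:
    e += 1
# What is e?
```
Trace:
  e=0
  e=1
  e=2
  e=3
  e=4
  e=5
  e=6

Final answer: 6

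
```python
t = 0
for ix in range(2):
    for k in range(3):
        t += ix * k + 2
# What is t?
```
Trace:
  t=0
  t=2, ix=0, k=0
  t=4, ix=0, k=1
  t=6, ix=0, k=2
  t=8, ix=1, k=0
  t=11, ix=1, k=1
  t=15, ix=1, k=2

Final answer: 15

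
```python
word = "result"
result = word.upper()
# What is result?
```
Trace:
  word='result'
  word='result', result='RESULT'

Final answer: 'RESULT'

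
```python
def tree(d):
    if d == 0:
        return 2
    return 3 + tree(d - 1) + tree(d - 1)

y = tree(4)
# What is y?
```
Call trace (a repeated sub-call is expanded the first time; later identical calls just restate its return value):
tree(d=4)
  tree(d=3)
    tree(d=2)
      tree(d=1)
        tree(d=0)
        -> return 2
        tree(d=0)
        -> return 2
      -> return 7
      tree(d=1) -> return 7  (same call as traced above)
    -> return 17
    tree(d=2) -> return 17  (same call as traced above)
  -> return 37
  tree(d=3) -> return 37  (same call as traced above)
-> return 77

Final answer: 77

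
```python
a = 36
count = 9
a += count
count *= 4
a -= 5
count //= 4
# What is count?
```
Trace:
  a=36
  a=36, count=9
  a=45, count=9
  a=45, count=36
  a=40, count=36
  a=40, count=9

Final answer: 9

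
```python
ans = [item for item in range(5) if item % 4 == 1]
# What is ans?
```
Trace:
  item=0
  item=1
  item=2
  item=3
  item=4
  ans=[1]

Final answer: [1]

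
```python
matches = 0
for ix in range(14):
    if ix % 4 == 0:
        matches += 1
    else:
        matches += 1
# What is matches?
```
Trace:
  matches=0
  matches=1, ix=0
  matches=2, ix=1
  matches=3, ix=2
  matches=4, ix=3
  matches=5, ix=4
  matches=6, ix=5
  matches=7, ix=6
  matches=8, ix=7
  matches=9, ix=8
  matches=10, ix=9
  matches=11, ix=10
  matches=12, ix=11
  matches=13, ix=12
  matches=14, ix=13

Final answer: 14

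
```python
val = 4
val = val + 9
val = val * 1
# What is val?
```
Trace:
  val=4
  val=13
  val=13

Final answer: 13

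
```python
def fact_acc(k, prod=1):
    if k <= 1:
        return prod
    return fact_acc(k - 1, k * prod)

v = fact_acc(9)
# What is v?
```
Call trace:
fact_acc(k=9, prod=1)
  fact_acc(k=8, prod=9)
    fact_acc(k=7, prod=72)
      fact_acc(k=6, prod=504)
        fact_acc(k=5, prod=3024)
          fact_acc(k=4, prod=15120)
            fact_acc(k=3, prod=60480)
              fact_acc(k=2, prod=181440)
                fact_acc(k=1, prod=362880)
                -> return 362880
              -> return 362880
            -> return 362880
          -> return 362880
        -> return 362880
      -> return 362880
    -> return 362880
  -> return 362880
-> return 362880

Final answer: 362880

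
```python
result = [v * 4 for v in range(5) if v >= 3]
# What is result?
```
Trace:
  v=0
  v=1
  v=2
  v=3
  v=4
  result=[12, 16]

Final answer: [12, 16]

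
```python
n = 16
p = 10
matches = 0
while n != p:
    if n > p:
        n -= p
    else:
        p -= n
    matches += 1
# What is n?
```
Trace:
  n=16
  n=16, p=10
  n=16, p=10, matches=0
  n=6, p=10, matches=1
  n=6, p=4, matches=2
  n=2, p=4, matches=3
  n=2, p=2, matches=4

Final answer: 2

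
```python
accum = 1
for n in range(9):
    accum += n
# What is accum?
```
Trace:
  accum=1
  accum=1, n=0
  accum=2, n=1
  accum=4, n=2
  accum=7, n=3
  accum=11, n=4
  accum=16, n=5
  accum=22, n=6
  accum=29, n=7
  accum=37, n=8

Final answer: 37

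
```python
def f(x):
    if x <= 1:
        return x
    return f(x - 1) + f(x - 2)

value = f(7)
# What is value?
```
Call trace (a repeated sub-call is expanded the first time; later identical calls just restate its return value):
f(x=7)
  f(x=6)
    f(x=5)
      f(x=4)
        f(x=3)
          f(x=2)
            f(x=1)
            -> return 1
            f(x=0)
            -> return 0
          -> return 1
          f(x=1)
          -> return 1
        -> return 2
        f(x=2) -> return 1  (same call as traced above)
      -> return 3
      f(x=3) -> return 2  (same call as traced above)
    -> return 5
    f(x=4) -> return 3  (same call as traced above)
  -> return 8
  f(x=5) -> return 5  (same call as traced above)
-> return 13

Final answer: 13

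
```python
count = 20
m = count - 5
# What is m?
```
Trace:
  count=20
  count=20, m=15

Final answer: 15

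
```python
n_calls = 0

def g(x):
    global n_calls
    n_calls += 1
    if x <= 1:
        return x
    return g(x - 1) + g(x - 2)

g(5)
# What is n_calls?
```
Call trace (a repeated sub-call is expanded the first time; later identical calls just restate its return value):
g(x=5)
  g(x=4)
    g(x=3)
      g(x=2)
        g(x=1)
        -> return 1
        g(x=0)
        -> return 0
      -> return 1
      g(x=1)
      -> return 1
    -> return 2
    g(x=2) -> return 1  (same call as traced above)
  -> return 3
  g(x=3) -> return 2  (same call as traced above)
-> return 5

n_calls is incremented once per call, so count the calls in each subtree. Let C(x) = number of calls made by g(x).
C(0) = C(1) = 1 (base case, no recursion); C(x) = 1 + C(x - 1) + C(x - 2) otherwise.
C(2) = 1 + C(1) + C(0) = 1 + 1 + 1 = 3
C(3) = 1 + C(2) + C(1) = 1 + 3 + 1 = 5
C(4) = 1 + C(3) + C(2) = 1 + 5 + 3 = 9
C(5) = 1 + C(4) + C(3) = 1 + 9 + 5 = 15
n_calls = C(5) = 15

Final answer: 15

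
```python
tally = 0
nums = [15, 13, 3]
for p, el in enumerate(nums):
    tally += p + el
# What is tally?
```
Trace:
  tally=0
  tally=15, p=0, el=15
  tally=29, p=1, el=13
  tally=34, p=2, el=3

Final answer: 34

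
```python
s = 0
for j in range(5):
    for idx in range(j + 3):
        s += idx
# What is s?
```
Trace:
  s=0
  s=0, j=0, idx=0
  s=1, j=0, idx=1
  s=3, j=0, idx=2
  s=3, j=1, idx=0
  s=4, j=1, idx=1
  s=6, j=1, idx=2
  s=9, j=1, idx=3
  s=9, j=2, idx=0
  s=10, j=2, idx=1
  s=12, j=2, idx=2
  s=15, j=2, idx=3
  s=19, j=2, idx=4
  s=19, j=3, idx=0
  s=20, j=3, idx=1
  s=22, j=3, idx=2
  s=25, j=3, idx=3
  s=29, j=3, idx=4
  s=34, j=3, idx=5
  s=34, j=4, idx=0
  s=35, j=4, idx=1
  s=37, j=4, idx=2
  s=40, j=4, idx=3
  s=44, j=4, idx=4
  s=49, j=4, idx=5
  s=55, j=4, idx=6

Final answer: 55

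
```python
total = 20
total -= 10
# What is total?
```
Trace:
  total=20
  total=10

Final answer: 10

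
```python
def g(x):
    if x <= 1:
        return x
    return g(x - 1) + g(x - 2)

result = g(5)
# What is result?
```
Call trace (a repeated sub-call is expanded the first time; later identical calls just restate its return value):
g(x=5)
  g(x=4)
    g(x=3)
      g(x=2)
        g(x=1)
        -> return 1
        g(x=0)
        -> return 0
      -> return 1
      g(x=1)
      -> return 1
    -> return 2
    g(x=2) -> return 1  (same call as traced above)
  -> return 3
  g(x=3) -> return 2  (same call as traced above)
-> return 5

Final answer: 5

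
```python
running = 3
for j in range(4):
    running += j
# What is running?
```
Trace:
  running=3
  running=3, j=0
  running=4, j=1
  running=6, j=2
  running=9, j=3

Final answer: 9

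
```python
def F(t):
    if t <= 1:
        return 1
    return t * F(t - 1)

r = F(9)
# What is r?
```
Call trace:
F(t=9)
  F(t=8)
    F(t=7)
      F(t=6)
        F(t=5)
          F(t=4)
            F(t=3)
              F(t=2)
                F(t=1)
                -> return 1
              -> return 2
            -> return 6
          -> return 24
        -> return 120
      -> return 720
    -> return 5040
  -> return 40320
-> return 362880

Final answer: 362880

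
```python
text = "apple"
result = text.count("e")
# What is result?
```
Trace:
  text='apple'
  text='apple', result=1

Final answer: 1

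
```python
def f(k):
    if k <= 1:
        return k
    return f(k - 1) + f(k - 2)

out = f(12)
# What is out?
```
Call trace (a repeated sub-call is expanded the first time; later identical calls just restate its return value):
f(k=12)
  f(k=11)
    f(k=10)
      f(k=9)
        f(k=8)
          f(k=7)
            f(k=6)
              f(k=5)
                f(k=4)
                  f(k=3)
                    f(k=2)
                      f(k=1)
                      -> return 1
                      f(k=0)
                      -> return 0
                    -> return 1
                    f(k=1)
                    -> return 1
                  -> return 2
                  f(k=2) -> return 1  (same call as traced above)
                -> return 3
                f(k=3) -> return 2  (same call as traced above)
              -> return 5
              f(k=4) -> return 3  (same call as traced above)
            -> return 8
            f(k=5) -> return 5  (same call as traced above)
          -> return 13
          f(k=6) -> return 8  (same call as traced above)
        -> return 21
        f(k=7) -> return 13  (same call as traced above)
      -> return 34
      f(k=8) -> return 21  (same call as traced above)
    -> return 55
    f(k=9) -> return 34  (same call as traced above)
  -> return 89
  f(k=10) -> return 55  (same call as traced above)
-> return 144

Final answer: 144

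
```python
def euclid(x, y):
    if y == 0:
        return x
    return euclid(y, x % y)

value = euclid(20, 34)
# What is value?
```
Call trace:
euclid(x=20, y=34)
  euclid(x=34, y=20)
    euclid(x=20, y=14)
      euclid(x=14, y=6)
        euclid(x=6, y=2)
          euclid(x=2, y=0)
          -> return 2
        -> return 2
      -> return 2
    -> return 2
  -> return 2
-> return 2

Final answer: 2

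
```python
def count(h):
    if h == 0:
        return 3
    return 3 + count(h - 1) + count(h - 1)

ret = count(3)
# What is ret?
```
Call trace (a repeated sub-call is expanded the first time; later identical calls just restate its return value):
count(h=3)
  count(h=2)
    count(h=1)
      count(h=0)
      -> return 3
      count(h=0)
      -> return 3
    -> return 9
    count(h=1) -> return 9  (same call as traced above)
  -> return 21
  count(h=2) -> return 21  (same call as traced above)
-> return 45

Final answer: 45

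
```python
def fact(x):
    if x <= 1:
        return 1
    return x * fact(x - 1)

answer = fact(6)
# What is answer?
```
Call trace:
fact(x=6)
  fact(x=5)
    fact(x=4)
      fact(x=3)
        fact(x=2)
          fact(x=1)
          -> return 1
        -> return 2
      -> return 6
    -> return 24
  -> return 120
-> return 720

Final answer: 720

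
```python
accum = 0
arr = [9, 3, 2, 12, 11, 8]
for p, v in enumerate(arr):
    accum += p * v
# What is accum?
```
Trace:
  accum=0
  accum=0, p=0, v=9
  accum=3, p=1, v=3
  accum=7, p=2, v=2
  accum=43, p=3, v=12
  accum=87, p=4, v=11
  accum=127, p=5, v=8

Final answer: 127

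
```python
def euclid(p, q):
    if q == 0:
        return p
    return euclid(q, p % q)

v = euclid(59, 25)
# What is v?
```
Call trace:
euclid(p=59, q=25)
  euclid(p=25, q=9)
    euclid(p=9, q=7)
      euclid(p=7, q=2)
        euclid(p=2, q=1)
          euclid(p=1, q=0)
          -> return 1
        -> return 1
      -> return 1
    -> return 1
  -> return 1
-> return 1

Final answer: 1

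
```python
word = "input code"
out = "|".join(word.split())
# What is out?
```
Trace:
  word='input code'
  word='input code', out='input|code'

Final answer: 'input|code'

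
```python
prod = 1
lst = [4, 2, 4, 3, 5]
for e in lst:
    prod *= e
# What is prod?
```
Trace:
  prod=1
  prod=4, e=4
  prod=8, e=2
  prod=32, e=4
  prod=96, e=3
  prod=480, e=5

Final answer: 480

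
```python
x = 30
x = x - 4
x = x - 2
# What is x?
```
Trace:
  x=30
  x=26
  x=24

Final answer: 24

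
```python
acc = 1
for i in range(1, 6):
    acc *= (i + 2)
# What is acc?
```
Trace:
  acc=1
  acc=3, i=1
  acc=12, i=2
  acc=60, i=3
  acc=360, i=4
  acc=2520, i=5

Final answer: 2520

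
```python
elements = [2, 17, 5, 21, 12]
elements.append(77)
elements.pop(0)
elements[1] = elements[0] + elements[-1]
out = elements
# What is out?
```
Trace:
  elements=[2, 17, 5, 21, 12]
  elements=[2, 17, 5, 21, 12, 77]
  elements=[17, 5, 21, 12, 77]
  elements=[17, 94, 21, 12, 77]
  elements=[17, 94, 21, 12, 77], out=[17, 94, 21, 12, 77]

Final answer: [17, 94, 21, 12, 77]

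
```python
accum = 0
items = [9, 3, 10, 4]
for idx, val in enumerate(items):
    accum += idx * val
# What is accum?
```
Trace:
  accum=0
  accum=0, idx=0, val=9
  accum=3, idx=1, val=3
  accum=23, idx=2, val=10
  accum=35, idx=3, val=4

Final answer: 35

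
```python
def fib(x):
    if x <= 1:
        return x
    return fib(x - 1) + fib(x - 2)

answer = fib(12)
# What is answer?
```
Call trace (a repeated sub-call is expanded the first time; later identical calls just restate its return value):
fib(x=12)
  fib(x=11)
    fib(x=10)
      fib(x=9)
        fib(x=8)
          fib(x=7)
            fib(x=6)
              fib(x=5)
                fib(x=4)
                  fib(x=3)
                    fib(x=2)
                      fib(x=1)
                      -> return 1
                      fib(x=0)
                      -> return 0
                    -> return 1
                    fib(x=1)
                    -> return 1
                  -> return 2
                  fib(x=2) -> return 1  (same call as traced above)
                -> return 3
                fib(x=3) -> return 2  (same call as traced above)
              -> return 5
              fib(x=4) -> return 3  (same call as traced above)
            -> return 8
            fib(x=5) -> return 5  (same call as traced above)
          -> return 13
          fib(x=6) -> return 8  (same call as traced above)
        -> return 21
        fib(x=7) -> return 13  (same call as traced above)
      -> return 34
      fib(x=8) -> return 21  (same call as traced above)
    -> return 55
    fib(x=9) -> return 34  (same call as traced above)
  -> return 89
  fib(x=10) -> return 55  (same call as traced above)
-> return 144

Final answer: 144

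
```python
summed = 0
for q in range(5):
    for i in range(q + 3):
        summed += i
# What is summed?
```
Trace:
  summed=0
  summed=0, q=0, i=0
  summed=1, q=0, i=1
  summed=3, q=0, i=2
  summed=3, q=1, i=0
  summed=4, q=1, i=1
  summed=6, q=1, i=2
  summed=9, q=1, i=3
  summed=9, q=2, i=0
  summed=10, q=2, i=1
  summed=12, q=2, i=2
  summed=15, q=2, i=3
  summed=19, q=2, i=4
  summed=19, q=3, i=0
  summed=20, q=3, i=1
  summed=22, q=3, i=2
  summed=25, q=3, i=3
  summed=29, q=3, i=4
  summed=34, q=3, i=5
  summed=34, q=4, i=0
  summed=35, q=4, i=1
  summed=37, q=4, i=2
  summed=40, q=4, i=3
  summed=44, q=4, i=4
  summed=49, q=4, i=5
  summed=55, q=4, i=6

Final answer: 55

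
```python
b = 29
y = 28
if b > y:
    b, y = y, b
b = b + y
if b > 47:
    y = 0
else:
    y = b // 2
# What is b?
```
Trace:
  b=29
  b=29, y=28
  b=28, y=29
  b=57, y=29
  b=57, y=0

Final answer: 57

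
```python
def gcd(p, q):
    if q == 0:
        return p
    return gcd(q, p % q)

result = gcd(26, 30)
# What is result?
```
Call trace:
gcd(p=26, q=30)
  gcd(p=30, q=26)
    gcd(p=26, q=4)
      gcd(p=4, q=2)
        gcd(p=2, q=0)
        -> return 2
      -> return 2
    -> return 2
  -> return 2
-> return 2

Final answer: 2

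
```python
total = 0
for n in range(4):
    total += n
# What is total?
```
Trace:
  total=0
  total=0, n=0
  total=1, n=1
  total=3, n=2
  total=6, n=3

Final answer: 6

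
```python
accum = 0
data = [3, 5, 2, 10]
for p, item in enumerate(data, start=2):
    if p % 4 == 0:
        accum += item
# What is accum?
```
Trace:
  accum=0
  accum=0, p=2, item=3
  accum=0, p=3, item=5
  accum=2, p=4, item=2
  accum=2, p=5, item=10

Final answer: 2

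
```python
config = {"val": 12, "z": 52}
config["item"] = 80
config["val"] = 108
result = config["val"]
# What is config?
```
Trace:
  config={'val': 12, 'z': 52}
  config={'val': 12, 'z': 52, 'item': 80}
  config={'val': 108, 'z': 52, 'item': 80}
  config={'val': 108, 'z': 52, 'item': 80}, result=108

Final answer: {'val': 108, 'z': 52, 'item': 80}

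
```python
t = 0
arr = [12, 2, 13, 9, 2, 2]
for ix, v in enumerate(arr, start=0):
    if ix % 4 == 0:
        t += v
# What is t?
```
Trace:
  t=0
  t=12, ix=0, v=12
  t=12, ix=1, v=2
  t=12, ix=2, v=13
  t=12, ix=3, v=9
  t=14, ix=4, v=2
  t=14, ix=5, v=2

Final answer: 14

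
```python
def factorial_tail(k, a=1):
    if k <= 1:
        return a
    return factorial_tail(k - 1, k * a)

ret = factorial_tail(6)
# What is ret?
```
Call trace:
factorial_tail(k=6, a=1)
  factorial_tail(k=5, a=6)
    factorial_tail(k=4, a=30)
      factorial_tail(k=3, a=120)
        factorial_tail(k=2, a=360)
          factorial_tail(k=1, a=720)
          -> return 720
        -> return 720
      -> return 720
    -> return 720
  -> return 720
-> return 720

Final answer: 720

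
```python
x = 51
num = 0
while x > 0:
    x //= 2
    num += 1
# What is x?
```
Trace:
  x=51
  x=51, num=0
  x=25, num=1
  x=12, num=2
  x=6, num=3
  x=3, num=4
  x=1, num=5
  x=0, num=6

Final answer: 0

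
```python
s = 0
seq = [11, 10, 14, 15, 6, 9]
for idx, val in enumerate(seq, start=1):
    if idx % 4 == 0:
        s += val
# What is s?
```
Trace:
  s=0
  s=0, idx=1, val=11
  s=0, idx=2, val=10
  s=0, idx=3, val=14
  s=15, idx=4, val=15
  s=15, idx=5, val=6
  s=15, idx=6, val=9

Final answer: 15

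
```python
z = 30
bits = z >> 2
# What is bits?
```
Trace:
  z=30
  z=30, bits=7

Final answer: 7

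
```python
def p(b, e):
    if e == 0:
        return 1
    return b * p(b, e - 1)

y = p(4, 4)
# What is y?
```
Call trace:
p(b=4, e=4)
  p(b=4, e=3)
    p(b=4, e=2)
      p(b=4, e=1)
        p(b=4, e=0)
        -> return 1
      -> return 4
    -> return 16
  -> return 64
-> return 256

Final answer: 256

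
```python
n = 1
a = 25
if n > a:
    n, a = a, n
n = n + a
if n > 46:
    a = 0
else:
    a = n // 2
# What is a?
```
Trace:
  n=1
  n=1, a=25
  n=1, a=25
  n=26, a=25
  n=26, a=13

Final answer: 13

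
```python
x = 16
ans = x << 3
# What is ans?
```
Trace:
  x=16
  x=16, ans=128

Final answer: 128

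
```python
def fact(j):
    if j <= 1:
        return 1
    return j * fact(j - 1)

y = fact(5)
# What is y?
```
Call trace:
fact(j=5)
  fact(j=4)
    fact(j=3)
      fact(j=2)
        fact(j=1)
        -> return 1
      -> return 2
    -> return 6
  -> return 24
-> return 120

Final answer: 120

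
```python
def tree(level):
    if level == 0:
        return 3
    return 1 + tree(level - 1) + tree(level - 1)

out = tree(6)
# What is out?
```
Call trace (a repeated sub-call is expanded the first time; later identical calls just restate its return value):
tree(level=6)
  tree(level=5)
    tree(level=4)
      tree(level=3)
        tree(level=2)
          tree(level=1)
            tree(level=0)
            -> return 3
            tree(level=0)
            -> return 3
          -> return 7
          tree(level=1) -> return 7  (same call as traced above)
        -> return 15
        tree(level=2) -> return 15  (same call as traced above)
      -> return 31
      tree(level=3) -> return 31  (same call as traced above)
    -> return 63
    tree(level=4) -> return 63  (same call as traced above)
  -> return 127
  tree(level=5) -> return 127  (same call as traced above)
-> return 255

Final answer: 255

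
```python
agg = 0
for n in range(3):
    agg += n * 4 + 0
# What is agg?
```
Trace:
  agg=0
  agg=0, n=0
  agg=4, n=1
  agg=12, n=2

Final answer: 12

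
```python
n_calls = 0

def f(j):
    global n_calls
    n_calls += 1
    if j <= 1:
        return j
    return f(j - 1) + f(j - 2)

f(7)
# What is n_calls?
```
Call trace (a repeated sub-call is expanded the first time; later identical calls just restate its return value):
f(j=7)
  f(j=6)
    f(j=5)
      f(j=4)
        f(j=3)
          f(j=2)
            f(j=1)
            -> return 1
            f(j=0)
            -> return 0
          -> return 1
          f(j=1)
          -> return 1
        -> return 2
        f(j=2) -> return 1  (same call as traced above)
      -> return 3
      f(j=3) -> return 2  (same call as traced above)
    -> return 5
    f(j=4) -> return 3  (same call as traced above)
  -> return 8
  f(j=5) -> return 5  (same call as traced above)
-> return 13

n_calls is incremented once per call, so count the calls in each subtree. Let C(j) = number of calls made by f(j).
C(0) = C(1) = 1 (base case, no recursion); C(j) = 1 + C(j - 1) + C(j - 2) otherwise.
C(2) = 1 + C(1) + C(0) = 1 + 1 + 1 = 3
C(3) = 1 + C(2) + C(1) = 1 + 3 + 1 = 5
C(4) = 1 + C(3) + C(2) = 1 + 5 + 3 = 9
C(5) = 1 + C(4) + C(3) = 1 + 9 + 5 = 15
C(6) = 1 + C(5) + C(4) = 1 + 15 + 9 = 25
C(7) = 1 + C(6) + C(5) = 1 + 25 + 15 = 41
n_calls = C(7) = 41

Final answer: 41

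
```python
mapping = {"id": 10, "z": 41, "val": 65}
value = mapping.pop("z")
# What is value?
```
Trace:
  mapping={'id': 10, 'z': 41, 'val': 65}
  mapping={'id': 10, 'val': 65}, value=41

Final answer: 41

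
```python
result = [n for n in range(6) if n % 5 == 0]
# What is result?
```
Trace:
  n=0
  n=1
  n=2
  n=3
  n=4
  n=5
  result=[0, 5]

Final answer: [0, 5]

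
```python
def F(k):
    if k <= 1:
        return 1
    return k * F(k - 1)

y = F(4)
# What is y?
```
Call trace:
F(k=4)
  F(k=3)
    F(k=2)
      F(k=1)
      -> return 1
    -> return 2
  -> return 6
-> return 24

Final answer: 24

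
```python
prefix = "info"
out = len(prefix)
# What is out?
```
Trace:
  prefix='info'
  prefix='info', out=4

Final answer: 4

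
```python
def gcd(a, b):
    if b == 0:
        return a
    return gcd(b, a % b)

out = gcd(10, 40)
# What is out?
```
Call trace:
gcd(a=10, b=40)
  gcd(a=40, b=10)
    gcd(a=10, b=0)
    -> return 10
  -> return 10
-> return 10

Final answer: 10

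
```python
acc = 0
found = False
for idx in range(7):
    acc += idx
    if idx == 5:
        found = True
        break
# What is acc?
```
Trace:
  acc=0
  acc=0, found=False
  acc=0, found=False, idx=0
  acc=1, found=False, idx=1
  acc=3, found=False, idx=2
  acc=6, found=False, idx=3
  acc=10, found=False, idx=4
  acc=15, found=True, idx=5

Final answer: 15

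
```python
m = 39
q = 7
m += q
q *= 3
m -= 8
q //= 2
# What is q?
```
Trace:
  m=39
  m=39, q=7
  m=46, q=7
  m=46, q=21
  m=38, q=21
  m=38, q=10

Final answer: 10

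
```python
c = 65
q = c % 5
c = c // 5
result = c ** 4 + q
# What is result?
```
Trace:
  c=65
  c=65, q=0
  c=13, q=0
  c=13, q=0, result=28561

Final answer: 28561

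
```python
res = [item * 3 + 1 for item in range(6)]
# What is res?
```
Trace:
  item=0
  item=1
  item=2
  item=3
  item=4
  item=5
  res=[1, 4, 7, 10, 13, 16]

Final answer: [1, 4, 7, 10, 13, 16]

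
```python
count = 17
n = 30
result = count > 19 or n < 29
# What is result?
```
Trace:
  count=17
  count=17, n=30
  count=17, n=30, result=False

Final answer: False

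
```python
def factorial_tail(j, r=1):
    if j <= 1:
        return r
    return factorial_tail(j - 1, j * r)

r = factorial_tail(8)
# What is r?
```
Call trace:
factorial_tail(j=8, r=1)
  factorial_tail(j=7, r=8)
    factorial_tail(j=6, r=56)
      factorial_tail(j=5, r=336)
        factorial_tail(j=4, r=1680)
          factorial_tail(j=3, r=6720)
            factorial_tail(j=2, r=20160)
              factorial_tail(j=1, r=40320)
              -> return 40320
            -> return 40320
          -> return 40320
        -> return 40320
      -> return 40320
    -> return 40320
  -> return 40320
-> return 40320

Final answer: 40320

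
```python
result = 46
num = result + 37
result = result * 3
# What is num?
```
Trace:
  result=46
  result=46, num=83
  result=138, num=83

Final answer: 83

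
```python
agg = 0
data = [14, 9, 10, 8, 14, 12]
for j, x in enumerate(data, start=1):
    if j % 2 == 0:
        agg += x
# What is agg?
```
Trace:
  agg=0
  agg=0, j=1, x=14
  agg=9, j=2, x=9
  agg=9, j=3, x=10
  agg=17, j=4, x=8
  agg=17, j=5, x=14
  agg=29, j=6, x=12

Final answer: 29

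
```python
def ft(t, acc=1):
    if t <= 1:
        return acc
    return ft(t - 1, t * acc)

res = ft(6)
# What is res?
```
Call trace:
ft(t=6, acc=1)
  ft(t=5, acc=6)
    ft(t=4, acc=30)
      ft(t=3, acc=120)
        ft(t=2, acc=360)
          ft(t=1, acc=720)
          -> return 720
        -> return 720
      -> return 720
    -> return 720
  -> return 720
-> return 720

Final answer: 720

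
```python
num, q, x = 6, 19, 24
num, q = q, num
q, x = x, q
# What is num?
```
Trace:
  num=6, q=19, x=24
  num=19, q=6, x=24
  num=19, q=24, x=6

Final answer: 19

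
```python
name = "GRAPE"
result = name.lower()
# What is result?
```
Trace:
  name='GRAPE'
  name='GRAPE', result='grape'

Final answer: 'grape'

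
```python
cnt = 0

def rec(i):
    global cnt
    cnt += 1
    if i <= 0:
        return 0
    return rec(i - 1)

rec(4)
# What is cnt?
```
Call trace:
rec(i=4)
  rec(i=3)
    rec(i=2)
      rec(i=1)
        rec(i=0)
        -> return 0
      -> return 0
    -> return 0
  -> return 0
-> return 0

cnt is incremented once per call. rec is entered once for each i = 4, 3, 2, 1, 0 (the i <= 0 call returns without recursing), i.e. 4 + 1 calls.
cnt = 5

Final answer: 5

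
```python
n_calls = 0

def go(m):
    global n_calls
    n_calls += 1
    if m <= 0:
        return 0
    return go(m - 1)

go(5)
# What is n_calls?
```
Call trace:
go(m=5)
  go(m=4)
    go(m=3)
      go(m=2)
        go(m=1)
          go(m=0)
          -> return 0
        -> return 0
      -> return 0
    -> return 0
  -> return 0
-> return 0

n_calls is incremented once per call. go is entered once for each m = 5, 4, 3, 2, 1, 0 (the m <= 0 call returns without recursing), i.e. 5 + 1 calls.
n_calls = 6

Final answer: 6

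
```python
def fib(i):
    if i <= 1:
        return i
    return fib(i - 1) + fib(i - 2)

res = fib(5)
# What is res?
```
Call trace (a repeated sub-call is expanded the first time; later identical calls just restate its return value):
fib(i=5)
  fib(i=4)
    fib(i=3)
      fib(i=2)
        fib(i=1)
        -> return 1
        fib(i=0)
        -> return 0
      -> return 1
      fib(i=1)
      -> return 1
    -> return 2
    fib(i=2) -> return 1  (same call as traced above)
  -> return 3
  fib(i=3) -> return 2  (same call as traced above)
-> return 5

Final answer: 5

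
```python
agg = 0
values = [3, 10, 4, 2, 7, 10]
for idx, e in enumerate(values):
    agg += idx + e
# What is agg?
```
Trace:
  agg=0
  agg=3, idx=0, e=3
  agg=14, idx=1, e=10
  agg=20, idx=2, e=4
  agg=25, idx=3, e=2
  agg=36, idx=4, e=7
  agg=51, idx=5, e=10

Final answer: 51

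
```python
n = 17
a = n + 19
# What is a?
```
Trace:
  n=17
  n=17, a=36

Final answer: 36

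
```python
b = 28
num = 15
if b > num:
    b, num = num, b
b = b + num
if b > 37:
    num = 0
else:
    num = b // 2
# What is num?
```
Trace:
  b=28
  b=28, num=15
  b=15, num=28
  b=43, num=28
  b=43, num=0

Final answer: 0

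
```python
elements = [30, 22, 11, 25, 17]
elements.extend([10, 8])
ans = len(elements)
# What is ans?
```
Trace:
  elements=[30, 22, 11, 25, 17]
  elements=[30, 22, 11, 25, 17, 10, 8]
  elements=[30, 22, 11, 25, 17, 10, 8], ans=7

Final answer: 7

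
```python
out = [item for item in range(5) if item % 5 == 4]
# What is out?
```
Trace:
  item=0
  item=1
  item=2
  item=3
  item=4
  out=[4]

Final answer: [4]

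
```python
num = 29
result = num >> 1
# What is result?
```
Trace:
  num=29
  num=29, result=14

Final answer: 14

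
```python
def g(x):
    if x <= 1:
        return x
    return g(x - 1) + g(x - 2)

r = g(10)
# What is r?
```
Call trace (a repeated sub-call is expanded the first time; later identical calls just restate its return value):
g(x=10)
  g(x=9)
    g(x=8)
      g(x=7)
        g(x=6)
          g(x=5)
            g(x=4)
              g(x=3)
                g(x=2)
                  g(x=1)
                  -> return 1
                  g(x=0)
                  -> return 0
                -> return 1
                g(x=1)
                -> return 1
              -> return 2
              g(x=2) -> return 1  (same call as traced above)
            -> return 3
            g(x=3) -> return 2  (same call as traced above)
          -> return 5
          g(x=4) -> return 3  (same call as traced above)
        -> return 8
        g(x=5) -> return 5  (same call as traced above)
      -> return 13
      g(x=6) -> return 8  (same call as traced above)
    -> return 21
    g(x=7) -> return 13  (same call as traced above)
  -> return 34
  g(x=8) -> return 21  (same call as traced above)
-> return 55

Final answer: 55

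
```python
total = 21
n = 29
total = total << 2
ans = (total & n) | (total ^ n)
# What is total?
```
Trace:
  total=21
  total=21, n=29
  total=84, n=29
  total=84, n=29, ans=93

Final answer: 84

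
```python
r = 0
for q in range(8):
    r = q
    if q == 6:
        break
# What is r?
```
Trace:
  r=0
  r=0, q=0
  r=1, q=1
  r=2, q=2
  r=3, q=3
  r=4, q=4
  r=5, q=5
  r=6, q=6

Final answer: 6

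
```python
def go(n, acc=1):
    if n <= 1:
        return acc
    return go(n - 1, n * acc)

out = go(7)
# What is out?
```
Call trace:
go(n=7, acc=1)
  go(n=6, acc=7)
    go(n=5, acc=42)
      go(n=4, acc=210)
        go(n=3, acc=840)
          go(n=2, acc=2520)
            go(n=1, acc=5040)
            -> return 5040
          -> return 5040
        -> return 5040
      -> return 5040
    -> return 5040
  -> return 5040
-> return 5040

Final answer: 5040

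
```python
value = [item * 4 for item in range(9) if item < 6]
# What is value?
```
Trace:
  item=0
  item=1
  item=2
  item=3
  item=4
  item=5
  item=6
  item=7
  item=8
  value=[0, 4, 8, 12, 16, 20]

Final answer: [0, 4, 8, 12, 16, 20]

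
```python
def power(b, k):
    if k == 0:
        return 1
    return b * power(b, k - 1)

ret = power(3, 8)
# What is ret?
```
Call trace:
power(b=3, k=8)
  power(b=3, k=7)
    power(b=3, k=6)
      power(b=3, k=5)
        power(b=3, k=4)
          power(b=3, k=3)
            power(b=3, k=2)
              power(b=3, k=1)
                power(b=3, k=0)
                -> return 1
              -> return 3
            -> return 9
          -> return 27
        -> return 81
      -> return 243
    -> return 729
  -> return 2187
-> return 6561

Final answer: 6561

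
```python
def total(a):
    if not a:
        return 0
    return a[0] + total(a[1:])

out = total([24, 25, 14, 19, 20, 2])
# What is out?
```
Call trace:
total(a=[24, 25, 14, 19, 20, 2])
  total(a=[25, 14, 19, 20, 2])
    total(a=[14, 19, 20, 2])
      total(a=[19, 20, 2])
        total(a=[20, 2])
          total(a=[2])
            total(a=[])
            -> return 0
          -> return 2
        -> return 22
      -> return 41
    -> return 55
  -> return 80
-> return 104

Final answer: 104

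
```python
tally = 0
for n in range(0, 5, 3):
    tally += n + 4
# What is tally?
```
Trace:
  tally=0
  tally=4, n=0
  tally=11, n=3

Final answer: 11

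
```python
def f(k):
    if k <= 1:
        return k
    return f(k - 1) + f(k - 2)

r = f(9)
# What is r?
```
Call trace (a repeated sub-call is expanded the first time; later identical calls just restate its return value):
f(k=9)
  f(k=8)
    f(k=7)
      f(k=6)
        f(k=5)
          f(k=4)
            f(k=3)
              f(k=2)
                f(k=1)
                -> return 1
                f(k=0)
                -> return 0
              -> return 1
              f(k=1)
              -> return 1
            -> return 2
            f(k=2) -> return 1  (same call as traced above)
          -> return 3
          f(k=3) -> return 2  (same call as traced above)
        -> return 5
        f(k=4) -> return 3  (same call as traced above)
      -> return 8
      f(k=5) -> return 5  (same call as traced above)
    -> return 13
    f(k=6) -> return 8  (same call as traced above)
  -> return 21
  f(k=7) -> return 13  (same call as traced above)
-> return 34

Final answer: 34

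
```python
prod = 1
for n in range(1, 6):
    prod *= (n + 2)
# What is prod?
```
Trace:
  prod=1
  prod=3, n=1
  prod=12, n=2
  prod=60, n=3
  prod=360, n=4
  prod=2520, n=5

Final answer: 2520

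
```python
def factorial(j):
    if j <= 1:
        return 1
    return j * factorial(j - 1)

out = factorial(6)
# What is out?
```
Call trace:
factorial(j=6)
  factorial(j=5)
    factorial(j=4)
      factorial(j=3)
        factorial(j=2)
          factorial(j=1)
          -> return 1
        -> return 2
      -> return 6
    -> return 24
  -> return 120
-> return 720

Final answer: 720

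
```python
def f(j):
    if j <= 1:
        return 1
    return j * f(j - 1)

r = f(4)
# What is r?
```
Call trace:
f(j=4)
  f(j=3)
    f(j=2)
      f(j=1)
      -> return 1
    -> return 2
  -> return 6
-> return 24

Final answer: 24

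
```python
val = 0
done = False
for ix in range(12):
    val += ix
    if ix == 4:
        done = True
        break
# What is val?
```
Trace:
  val=0
  val=0, done=False
  val=0, done=False, ix=0
  val=1, done=False, ix=1
  val=3, done=False, ix=2
  val=6, done=False, ix=3
  val=10, done=True, ix=4

Final answer: 10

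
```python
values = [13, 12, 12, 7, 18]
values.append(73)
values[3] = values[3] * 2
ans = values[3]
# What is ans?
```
Trace:
  values=[13, 12, 12, 7, 18]
  values=[13, 12, 12, 7, 18, 73]
  values=[13, 12, 12, 14, 18, 73]
  values=[13, 12, 12, 14, 18, 73], ans=14

Final answer: 14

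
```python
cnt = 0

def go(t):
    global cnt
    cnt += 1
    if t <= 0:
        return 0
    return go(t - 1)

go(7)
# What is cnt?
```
Call trace:
go(t=7)
  go(t=6)
    go(t=5)
      go(t=4)
        go(t=3)
          go(t=2)
            go(t=1)
              go(t=0)
              -> return 0
            -> return 0
          -> return 0
        -> return 0
      -> return 0
    -> return 0
  -> return 0
-> return 0

cnt is incremented once per call. go is entered once for each t = 7, 6, 5, 4, 3, 2, 1, 0 (the t <= 0 call returns without recursing), i.e. 7 + 1 calls.
cnt = 8

Final answer: 8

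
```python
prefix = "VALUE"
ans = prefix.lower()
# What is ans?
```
Trace:
  prefix='VALUE'
  prefix='VALUE', ans='value'

Final answer: 'value'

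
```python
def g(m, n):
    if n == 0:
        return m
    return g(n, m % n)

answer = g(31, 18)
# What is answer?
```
Call trace:
g(m=31, n=18)
  g(m=18, n=13)
    g(m=13, n=5)
      g(m=5, n=3)
        g(m=3, n=2)
          g(m=2, n=1)
            g(m=1, n=0)
            -> return 1
          -> return 1
        -> return 1
      -> return 1
    -> return 1
  -> return 1
-> return 1

Final answer: 1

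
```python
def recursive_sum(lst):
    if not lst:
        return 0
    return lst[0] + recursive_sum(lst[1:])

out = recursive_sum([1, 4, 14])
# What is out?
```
Call trace:
recursive_sum(lst=[1, 4, 14])
  recursive_sum(lst=[4, 14])
    recursive_sum(lst=[14])
      recursive_sum(lst=[])
      -> return 0
    -> return 14
  -> return 18
-> return 19

Final answer: 19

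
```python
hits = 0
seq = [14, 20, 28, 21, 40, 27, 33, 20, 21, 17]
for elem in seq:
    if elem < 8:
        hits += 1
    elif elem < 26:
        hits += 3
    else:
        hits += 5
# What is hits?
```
Trace:
  hits=0
  hits=3, elem=14
  hits=6, elem=20
  hits=11, elem=28
  hits=14, elem=21
  hits=19, elem=40
  hits=24, elem=27
  hits=29, elem=33
  hits=32, elem=20
  hits=35, elem=21
  hits=38, elem=17

Final answer: 38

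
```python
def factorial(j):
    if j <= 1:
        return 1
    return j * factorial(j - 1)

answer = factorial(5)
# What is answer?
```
Call trace:
factorial(j=5)
  factorial(j=4)
    factorial(j=3)
      factorial(j=2)
        factorial(j=1)
        -> return 1
      -> return 2
    -> return 6
  -> return 24
-> return 120

Final answer: 120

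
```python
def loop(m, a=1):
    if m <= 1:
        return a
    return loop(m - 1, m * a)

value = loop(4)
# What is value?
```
Call trace:
loop(m=4, a=1)
  loop(m=3, a=4)
    loop(m=2, a=12)
      loop(m=1, a=24)
      -> return 24
    -> return 24
  -> return 24
-> return 24

Final answer: 24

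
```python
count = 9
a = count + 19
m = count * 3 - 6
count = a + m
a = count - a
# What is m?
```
Trace:
  count=9
  count=9, a=28
  count=9, a=28, m=21
  count=49, a=28, m=21
  count=49, a=21, m=21

Final answer: 21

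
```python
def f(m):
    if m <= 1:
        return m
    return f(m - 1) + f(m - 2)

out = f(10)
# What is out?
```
Call trace (a repeated sub-call is expanded the first time; later identical calls just restate its return value):
f(m=10)
  f(m=9)
    f(m=8)
      f(m=7)
        f(m=6)
          f(m=5)
            f(m=4)
              f(m=3)
                f(m=2)
                  f(m=1)
                  -> return 1
                  f(m=0)
                  -> return 0
                -> return 1
                f(m=1)
                -> return 1
              -> return 2
              f(m=2) -> return 1  (same call as traced above)
            -> return 3
            f(m=3) -> return 2  (same call as traced above)
          -> return 5
          f(m=4) -> return 3  (same call as traced above)
        -> return 8
        f(m=5) -> return 5  (same call as traced above)
      -> return 13
      f(m=6) -> return 8  (same call as traced above)
    -> return 21
    f(m=7) -> return 13  (same call as traced above)
  -> return 34
  f(m=8) -> return 21  (same call as traced above)
-> return 55

Final answer: 55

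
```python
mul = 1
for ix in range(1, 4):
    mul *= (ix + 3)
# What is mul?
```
Trace:
  mul=1
  mul=4, ix=1
  mul=20, ix=2
  mul=120, ix=3

Final answer: 120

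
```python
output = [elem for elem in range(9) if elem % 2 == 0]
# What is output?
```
Trace:
  elem=0
  elem=1
  elem=2
  elem=3
  elem=4
  elem=5
  elem=6
  elem=7
  elem=8
  output=[0, 2, 4, 6, 8]

Final answer: [0, 2, 4, 6, 8]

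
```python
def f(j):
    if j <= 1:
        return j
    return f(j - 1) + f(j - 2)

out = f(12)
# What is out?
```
Call trace (a repeated sub-call is expanded the first time; later identical calls just restate its return value):
f(j=12)
  f(j=11)
    f(j=10)
      f(j=9)
        f(j=8)
          f(j=7)
            f(j=6)
              f(j=5)
                f(j=4)
                  f(j=3)
                    f(j=2)
                      f(j=1)
                      -> return 1
                      f(j=0)
                      -> return 0
                    -> return 1
                    f(j=1)
                    -> return 1
                  -> return 2
                  f(j=2) -> return 1  (same call as traced above)
                -> return 3
                f(j=3) -> return 2  (same call as traced above)
              -> return 5
              f(j=4) -> return 3  (same call as traced above)
            -> return 8
            f(j=5) -> return 5  (same call as traced above)
          -> return 13
          f(j=6) -> return 8  (same call as traced above)
        -> return 21
        f(j=7) -> return 13  (same call as traced above)
      -> return 34
      f(j=8) -> return 21  (same call as traced above)
    -> return 55
    f(j=9) -> return 34  (same call as traced above)
  -> return 89
  f(j=10) -> return 55  (same call as traced above)
-> return 144

Final answer: 144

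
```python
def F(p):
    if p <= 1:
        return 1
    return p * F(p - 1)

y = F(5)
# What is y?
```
Call trace:
F(p=5)
  F(p=4)
    F(p=3)
      F(p=2)
        F(p=1)
        -> return 1
      -> return 2
    -> return 6
  -> return 24
-> return 120

Final answer: 120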